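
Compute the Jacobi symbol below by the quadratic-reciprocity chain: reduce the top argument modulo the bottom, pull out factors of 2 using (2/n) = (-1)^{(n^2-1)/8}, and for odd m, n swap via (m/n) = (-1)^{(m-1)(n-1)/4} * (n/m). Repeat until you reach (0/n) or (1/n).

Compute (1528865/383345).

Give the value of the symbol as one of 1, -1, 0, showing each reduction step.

0

(1528865/383345) = (378830/383345)   [reduce mod 383345]
378830 = 2^1·189415; (2/383345) = +1 since 383345 mod 8 = 1, so (378830/383345) = (+1)^1·(189415/383345); sign now +1
reciprocity: (189415/383345) = +1·(383345/189415) since 189415 mod 4 = 3, 383345 mod 4 = 1; sign now +1
(383345/189415) = (4515/189415)   [reduce mod 189415]
reciprocity: (4515/189415) = -1·(189415/4515) since 4515 mod 4 = 3, 189415 mod 4 = 3; sign now -1
(189415/4515) = (4300/4515)   [reduce mod 4515]
4300 = 2^2·1075; (2/4515) = -1 since 4515 mod 8 = 3, so (4300/4515) = (-1)^2·(1075/4515); sign now -1
reciprocity: (1075/4515) = -1·(4515/1075) since 1075 mod 4 = 3, 4515 mod 4 = 3; sign now +1
(4515/1075) = (215/1075)   [reduce mod 1075]
reciprocity: (215/1075) = -1·(1075/215) since 215 mod 4 = 3, 1075 mod 4 = 3; sign now -1
(1075/215) = (0/215)   [reduce mod 215]
(0/215) = 0   [gcd(a, n) > 1]; final value = 0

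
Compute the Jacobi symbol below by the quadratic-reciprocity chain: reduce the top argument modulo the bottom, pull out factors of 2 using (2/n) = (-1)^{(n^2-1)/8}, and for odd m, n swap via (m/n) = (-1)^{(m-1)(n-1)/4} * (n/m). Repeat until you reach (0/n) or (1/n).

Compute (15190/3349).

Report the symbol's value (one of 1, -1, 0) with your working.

(15190/3349): 15190 mod 3349 = 1794, so (15190/3349) = (1794/3349)
factor out 2^1: 1794 = 2^1·897; with 3349 mod 8 = 5, (2/3349) = -1; sign now -1; continue with (897/3349)
flip (897/3349) -> (3349/897): both odd, 897 mod 4 = 1, 3349 mod 4 = 1, so the flip contributes +1; sign now -1
(3349/897): 3349 mod 897 = 658, so (3349/897) = (658/897)
factor out 2^1: 658 = 2^1·329; with 897 mod 8 = 1, (2/897) = +1; sign now -1; continue with (329/897)
flip (329/897) -> (897/329): both odd, 329 mod 4 = 1, 897 mod 4 = 1, so the flip contributes +1; sign now -1
(897/329): 897 mod 329 = 239, so (897/329) = (239/329)
flip (239/329) -> (329/239): both odd, 239 mod 4 = 3, 329 mod 4 = 1, so the flip contributes +1; sign now -1
(329/239): 329 mod 239 = 90, so (329/239) = (90/239)
factor out 2^1: 90 = 2^1·45; with 239 mod 8 = 7, (2/239) = +1; sign now -1; continue with (45/239)
flip (45/239) -> (239/45): both odd, 45 mod 4 = 1, 239 mod 4 = 3, so the flip contributes +1; sign now -1
(239/45): 239 mod 45 = 14, so (239/45) = (14/45)
factor out 2^1: 14 = 2^1·7; with 45 mod 8 = 5, (2/45) = -1; sign now +1; continue with (7/45)
flip (7/45) -> (45/7): both odd, 7 mod 4 = 3, 45 mod 4 = 1, so the flip contributes +1; sign now +1
(45/7): 45 mod 7 = 3, so (45/7) = (3/7)
flip (3/7) -> (7/3): both odd, 3 mod 4 = 3, 7 mod 4 = 3, so the flip contributes -1; sign now -1
(7/3): 7 mod 3 = 1, so (7/3) = (1/3)
reached (1/3) = 1, so the symbol is -1

-1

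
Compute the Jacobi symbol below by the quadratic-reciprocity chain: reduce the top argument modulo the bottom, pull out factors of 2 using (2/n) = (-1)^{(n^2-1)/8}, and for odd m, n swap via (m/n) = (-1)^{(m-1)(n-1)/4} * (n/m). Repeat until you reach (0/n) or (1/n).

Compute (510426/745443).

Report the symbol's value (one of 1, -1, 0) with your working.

0

factor out 2^1: 510426 = 2^1·255213; with 745443 mod 8 = 3, (2/745443) = -1; sign now -1; continue with (255213/745443)
flip (255213/745443) -> (745443/255213): both odd, 255213 mod 4 = 1, 745443 mod 4 = 3, so the flip contributes +1; sign now -1
(745443/255213): 745443 mod 255213 = 235017, so (745443/255213) = (235017/255213)
flip (235017/255213) -> (255213/235017): both odd, 235017 mod 4 = 1, 255213 mod 4 = 1, so the flip contributes +1; sign now -1
(255213/235017): 255213 mod 235017 = 20196, so (255213/235017) = (20196/235017)
factor out 2^2: 20196 = 2^2·5049; with 235017 mod 8 = 1, (2/235017) = +1; sign now -1; continue with (5049/235017)
flip (5049/235017) -> (235017/5049): both odd, 5049 mod 4 = 1, 235017 mod 4 = 1, so the flip contributes +1; sign now -1
(235017/5049): 235017 mod 5049 = 2763, so (235017/5049) = (2763/5049)
flip (2763/5049) -> (5049/2763): both odd, 2763 mod 4 = 3, 5049 mod 4 = 1, so the flip contributes +1; sign now -1
(5049/2763): 5049 mod 2763 = 2286, so (5049/2763) = (2286/2763)
factor out 2^1: 2286 = 2^1·1143; with 2763 mod 8 = 3, (2/2763) = -1; sign now +1; continue with (1143/2763)
flip (1143/2763) -> (2763/1143): both odd, 1143 mod 4 = 3, 2763 mod 4 = 3, so the flip contributes -1; sign now -1
(2763/1143): 2763 mod 1143 = 477, so (2763/1143) = (477/1143)
flip (477/1143) -> (1143/477): both odd, 477 mod 4 = 1, 1143 mod 4 = 3, so the flip contributes +1; sign now -1
(1143/477): 1143 mod 477 = 189, so (1143/477) = (189/477)
flip (189/477) -> (477/189): both odd, 189 mod 4 = 1, 477 mod 4 = 1, so the flip contributes +1; sign now -1
(477/189): 477 mod 189 = 99, so (477/189) = (99/189)
flip (99/189) -> (189/99): both odd, 99 mod 4 = 3, 189 mod 4 = 1, so the flip contributes +1; sign now -1
(189/99): 189 mod 99 = 90, so (189/99) = (90/99)
factor out 2^1: 90 = 2^1·45; with 99 mod 8 = 3, (2/99) = -1; sign now +1; continue with (45/99)
flip (45/99) -> (99/45): both odd, 45 mod 4 = 1, 99 mod 4 = 3, so the flip contributes +1; sign now +1
(99/45): 99 mod 45 = 9, so (99/45) = (9/45)
flip (9/45) -> (45/9): both odd, 9 mod 4 = 1, 45 mod 4 = 1, so the flip contributes +1; sign now +1
(45/9): 45 mod 9 = 0, so (45/9) = (0/9)
reached (0/9); gcd(a, n) > 1, so (0/9) = 0 and the symbol is 0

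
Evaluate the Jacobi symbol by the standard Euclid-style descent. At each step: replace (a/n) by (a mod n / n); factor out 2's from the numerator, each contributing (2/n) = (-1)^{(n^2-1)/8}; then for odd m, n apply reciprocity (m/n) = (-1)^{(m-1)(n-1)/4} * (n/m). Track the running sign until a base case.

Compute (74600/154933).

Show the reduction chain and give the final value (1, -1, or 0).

-1

factor out 2^3: 74600 = 2^3·9325; with 154933 mod 8 = 5, (2/154933) = -1; sign now -1; continue with (9325/154933)
flip (9325/154933) -> (154933/9325): both odd, 9325 mod 4 = 1, 154933 mod 4 = 1, so the flip contributes +1; sign now -1
(154933/9325): 154933 mod 9325 = 5733, so (154933/9325) = (5733/9325)
flip (5733/9325) -> (9325/5733): both odd, 5733 mod 4 = 1, 9325 mod 4 = 1, so the flip contributes +1; sign now -1
(9325/5733): 9325 mod 5733 = 3592, so (9325/5733) = (3592/5733)
factor out 2^3: 3592 = 2^3·449; with 5733 mod 8 = 5, (2/5733) = -1; sign now +1; continue with (449/5733)
flip (449/5733) -> (5733/449): both odd, 449 mod 4 = 1, 5733 mod 4 = 1, so the flip contributes +1; sign now +1
(5733/449): 5733 mod 449 = 345, so (5733/449) = (345/449)
flip (345/449) -> (449/345): both odd, 345 mod 4 = 1, 449 mod 4 = 1, so the flip contributes +1; sign now +1
(449/345): 449 mod 345 = 104, so (449/345) = (104/345)
factor out 2^3: 104 = 2^3·13; with 345 mod 8 = 1, (2/345) = +1; sign now +1; continue with (13/345)
flip (13/345) -> (345/13): both odd, 13 mod 4 = 1, 345 mod 4 = 1, so the flip contributes +1; sign now +1
(345/13): 345 mod 13 = 7, so (345/13) = (7/13)
flip (7/13) -> (13/7): both odd, 7 mod 4 = 3, 13 mod 4 = 1, so the flip contributes +1; sign now +1
(13/7): 13 mod 7 = 6, so (13/7) = (6/7)
factor out 2^1: 6 = 2^1·3; with 7 mod 8 = 7, (2/7) = +1; sign now +1; continue with (3/7)
flip (3/7) -> (7/3): both odd, 3 mod 4 = 3, 7 mod 4 = 3, so the flip contributes -1; sign now -1
(7/3): 7 mod 3 = 1, so (7/3) = (1/3)
reached (1/3) = 1, so the symbol is -1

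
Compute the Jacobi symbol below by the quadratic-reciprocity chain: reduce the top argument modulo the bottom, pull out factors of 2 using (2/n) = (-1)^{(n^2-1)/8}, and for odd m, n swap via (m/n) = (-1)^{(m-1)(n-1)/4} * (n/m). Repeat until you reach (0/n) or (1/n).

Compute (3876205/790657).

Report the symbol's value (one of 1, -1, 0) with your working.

-1

(3876205/790657) = (713577/790657)   [reduce mod 790657]
reciprocity: (713577/790657) = +1·(790657/713577) since 713577 mod 4 = 1, 790657 mod 4 = 1; sign now +1
(790657/713577) = (77080/713577)   [reduce mod 713577]
77080 = 2^3·9635; (2/713577) = +1 since 713577 mod 8 = 1, so (77080/713577) = (+1)^3·(9635/713577); sign now +1
reciprocity: (9635/713577) = +1·(713577/9635) since 9635 mod 4 = 3, 713577 mod 4 = 1; sign now +1
(713577/9635) = (587/9635)   [reduce mod 9635]
reciprocity: (587/9635) = -1·(9635/587) since 587 mod 4 = 3, 9635 mod 4 = 3; sign now -1
(9635/587) = (243/587)   [reduce mod 587]
reciprocity: (243/587) = -1·(587/243) since 243 mod 4 = 3, 587 mod 4 = 3; sign now +1
(587/243) = (101/243)   [reduce mod 243]
reciprocity: (101/243) = +1·(243/101) since 101 mod 4 = 1, 243 mod 4 = 3; sign now +1
(243/101) = (41/101)   [reduce mod 101]
reciprocity: (41/101) = +1·(101/41) since 41 mod 4 = 1, 101 mod 4 = 1; sign now +1
(101/41) = (19/41)   [reduce mod 41]
reciprocity: (19/41) = +1·(41/19) since 19 mod 4 = 3, 41 mod 4 = 1; sign now +1
(41/19) = (3/19)   [reduce mod 19]
reciprocity: (3/19) = -1·(19/3) since 3 mod 4 = 3, 19 mod 4 = 3; sign now -1
(19/3) = (1/3)   [reduce mod 3]
(1/3) = 1; final value = sign = -1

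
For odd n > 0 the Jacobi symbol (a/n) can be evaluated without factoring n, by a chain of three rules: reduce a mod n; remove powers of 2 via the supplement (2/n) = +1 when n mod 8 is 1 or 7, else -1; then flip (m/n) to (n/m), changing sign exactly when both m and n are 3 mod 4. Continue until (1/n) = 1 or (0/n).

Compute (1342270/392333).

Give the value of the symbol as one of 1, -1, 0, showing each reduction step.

(1342270/392333) = (165271/392333)   [reduce mod 392333]
reciprocity: (165271/392333) = +1·(392333/165271) since 165271 mod 4 = 3, 392333 mod 4 = 1; sign now +1
(392333/165271) = (61791/165271)   [reduce mod 165271]
reciprocity: (61791/165271) = -1·(165271/61791) since 61791 mod 4 = 3, 165271 mod 4 = 3; sign now -1
(165271/61791) = (41689/61791)   [reduce mod 61791]
reciprocity: (41689/61791) = +1·(61791/41689) since 41689 mod 4 = 1, 61791 mod 4 = 3; sign now -1
(61791/41689) = (20102/41689)   [reduce mod 41689]
20102 = 2^1·10051; (2/41689) = +1 since 41689 mod 8 = 1, so (20102/41689) = (+1)^1·(10051/41689); sign now -1
reciprocity: (10051/41689) = +1·(41689/10051) since 10051 mod 4 = 3, 41689 mod 4 = 1; sign now -1
(41689/10051) = (1485/10051)   [reduce mod 10051]
reciprocity: (1485/10051) = +1·(10051/1485) since 1485 mod 4 = 1, 10051 mod 4 = 3; sign now -1
(10051/1485) = (1141/1485)   [reduce mod 1485]
reciprocity: (1141/1485) = +1·(1485/1141) since 1141 mod 4 = 1, 1485 mod 4 = 1; sign now -1
(1485/1141) = (344/1141)   [reduce mod 1141]
344 = 2^3·43; (2/1141) = -1 since 1141 mod 8 = 5, so (344/1141) = (-1)^3·(43/1141); sign now +1
reciprocity: (43/1141) = +1·(1141/43) since 43 mod 4 = 3, 1141 mod 4 = 1; sign now +1
(1141/43) = (23/43)   [reduce mod 43]
reciprocity: (23/43) = -1·(43/23) since 23 mod 4 = 3, 43 mod 4 = 3; sign now -1
(43/23) = (20/23)   [reduce mod 23]
20 = 2^2·5; (2/23) = +1 since 23 mod 8 = 7, so (20/23) = (+1)^2·(5/23); sign now -1
reciprocity: (5/23) = +1·(23/5) since 5 mod 4 = 1, 23 mod 4 = 3; sign now -1
(23/5) = (3/5)   [reduce mod 5]
reciprocity: (3/5) = +1·(5/3) since 3 mod 4 = 3, 5 mod 4 = 1; sign now -1
(5/3) = (2/3)   [reduce mod 3]
2 = 2^1·1; (2/3) = -1 since 3 mod 8 = 3, so (2/3) = (-1)^1·(1/3); sign now +1
(1/3) = 1; final value = sign = +1

1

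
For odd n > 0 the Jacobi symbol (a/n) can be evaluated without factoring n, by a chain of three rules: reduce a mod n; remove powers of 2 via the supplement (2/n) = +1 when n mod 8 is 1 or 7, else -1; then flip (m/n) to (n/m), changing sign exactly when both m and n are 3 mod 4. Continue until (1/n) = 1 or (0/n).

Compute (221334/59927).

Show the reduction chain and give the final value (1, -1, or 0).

-1

(221334/59927) = (41553/59927)   [reduce mod 59927]
reciprocity: (41553/59927) = +1·(59927/41553) since 41553 mod 4 = 1, 59927 mod 4 = 3; sign now +1
(59927/41553) = (18374/41553)   [reduce mod 41553]
18374 = 2^1·9187; (2/41553) = +1 since 41553 mod 8 = 1, so (18374/41553) = (+1)^1·(9187/41553); sign now +1
reciprocity: (9187/41553) = +1·(41553/9187) since 9187 mod 4 = 3, 41553 mod 4 = 1; sign now +1
(41553/9187) = (4805/9187)   [reduce mod 9187]
reciprocity: (4805/9187) = +1·(9187/4805) since 4805 mod 4 = 1, 9187 mod 4 = 3; sign now +1
(9187/4805) = (4382/4805)   [reduce mod 4805]
4382 = 2^1·2191; (2/4805) = -1 since 4805 mod 8 = 5, so (4382/4805) = (-1)^1·(2191/4805); sign now -1
reciprocity: (2191/4805) = +1·(4805/2191) since 2191 mod 4 = 3, 4805 mod 4 = 1; sign now -1
(4805/2191) = (423/2191)   [reduce mod 2191]
reciprocity: (423/2191) = -1·(2191/423) since 423 mod 4 = 3, 2191 mod 4 = 3; sign now +1
(2191/423) = (76/423)   [reduce mod 423]
76 = 2^2·19; (2/423) = +1 since 423 mod 8 = 7, so (76/423) = (+1)^2·(19/423); sign now +1
reciprocity: (19/423) = -1·(423/19) since 19 mod 4 = 3, 423 mod 4 = 3; sign now -1
(423/19) = (5/19)   [reduce mod 19]
reciprocity: (5/19) = +1·(19/5) since 5 mod 4 = 1, 19 mod 4 = 3; sign now -1
(19/5) = (4/5)   [reduce mod 5]
4 = 2^2·1; (2/5) = -1 since 5 mod 8 = 5, so (4/5) = (-1)^2·(1/5); sign now -1
(1/5) = 1; final value = sign = -1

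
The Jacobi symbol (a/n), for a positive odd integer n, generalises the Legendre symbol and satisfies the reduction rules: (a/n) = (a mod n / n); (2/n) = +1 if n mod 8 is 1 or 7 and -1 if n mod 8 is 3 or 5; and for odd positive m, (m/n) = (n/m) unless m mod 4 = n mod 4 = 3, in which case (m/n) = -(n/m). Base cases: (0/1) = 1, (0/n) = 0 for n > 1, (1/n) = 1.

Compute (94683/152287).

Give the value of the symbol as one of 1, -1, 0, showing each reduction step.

reciprocity: (94683/152287) = -1·(152287/94683) since 94683 mod 4 = 3, 152287 mod 4 = 3; sign now -1
(152287/94683) = (57604/94683)   [reduce mod 94683]
57604 = 2^2·14401; (2/94683) = -1 since 94683 mod 8 = 3, so (57604/94683) = (-1)^2·(14401/94683); sign now -1
reciprocity: (14401/94683) = +1·(94683/14401) since 14401 mod 4 = 1, 94683 mod 4 = 3; sign now -1
(94683/14401) = (8277/14401)   [reduce mod 14401]
reciprocity: (8277/14401) = +1·(14401/8277) since 8277 mod 4 = 1, 14401 mod 4 = 1; sign now -1
(14401/8277) = (6124/8277)   [reduce mod 8277]
6124 = 2^2·1531; (2/8277) = -1 since 8277 mod 8 = 5, so (6124/8277) = (-1)^2·(1531/8277); sign now -1
reciprocity: (1531/8277) = +1·(8277/1531) since 1531 mod 4 = 3, 8277 mod 4 = 1; sign now -1
(8277/1531) = (622/1531)   [reduce mod 1531]
622 = 2^1·311; (2/1531) = -1 since 1531 mod 8 = 3, so (622/1531) = (-1)^1·(311/1531); sign now +1
reciprocity: (311/1531) = -1·(1531/311) since 311 mod 4 = 3, 1531 mod 4 = 3; sign now -1
(1531/311) = (287/311)   [reduce mod 311]
reciprocity: (287/311) = -1·(311/287) since 287 mod 4 = 3, 311 mod 4 = 3; sign now +1
(311/287) = (24/287)   [reduce mod 287]
24 = 2^3·3; (2/287) = +1 since 287 mod 8 = 7, so (24/287) = (+1)^3·(3/287); sign now +1
reciprocity: (3/287) = -1·(287/3) since 3 mod 4 = 3, 287 mod 4 = 3; sign now -1
(287/3) = (2/3)   [reduce mod 3]
2 = 2^1·1; (2/3) = -1 since 3 mod 8 = 3, so (2/3) = (-1)^1·(1/3); sign now +1
(1/3) = 1; final value = sign = +1

1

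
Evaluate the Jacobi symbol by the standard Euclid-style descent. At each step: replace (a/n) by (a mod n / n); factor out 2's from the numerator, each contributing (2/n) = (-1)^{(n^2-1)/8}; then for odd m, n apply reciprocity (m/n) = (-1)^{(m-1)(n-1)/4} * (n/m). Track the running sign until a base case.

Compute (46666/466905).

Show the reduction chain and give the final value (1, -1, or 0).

-1

46666 = 2^1·23333; (2/466905) = +1 since 466905 mod 8 = 1, so (46666/466905) = (+1)^1·(23333/466905); sign now +1
reciprocity: (23333/466905) = +1·(466905/23333) since 23333 mod 4 = 1, 466905 mod 4 = 1; sign now +1
(466905/23333) = (245/23333)   [reduce mod 23333]
reciprocity: (245/23333) = +1·(23333/245) since 245 mod 4 = 1, 23333 mod 4 = 1; sign now +1
(23333/245) = (58/245)   [reduce mod 245]
58 = 2^1·29; (2/245) = -1 since 245 mod 8 = 5, so (58/245) = (-1)^1·(29/245); sign now -1
reciprocity: (29/245) = +1·(245/29) since 29 mod 4 = 1, 245 mod 4 = 1; sign now -1
(245/29) = (13/29)   [reduce mod 29]
reciprocity: (13/29) = +1·(29/13) since 13 mod 4 = 1, 29 mod 4 = 1; sign now -1
(29/13) = (3/13)   [reduce mod 13]
reciprocity: (3/13) = +1·(13/3) since 3 mod 4 = 3, 13 mod 4 = 1; sign now -1
(13/3) = (1/3)   [reduce mod 3]
(1/3) = 1; final value = sign = -1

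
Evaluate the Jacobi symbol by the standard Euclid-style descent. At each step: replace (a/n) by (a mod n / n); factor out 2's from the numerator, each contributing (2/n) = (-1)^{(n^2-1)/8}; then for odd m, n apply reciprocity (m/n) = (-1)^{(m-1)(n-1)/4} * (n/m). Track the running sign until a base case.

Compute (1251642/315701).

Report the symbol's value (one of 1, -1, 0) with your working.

-1

(1251642/315701) = (304539/315701)   [reduce mod 315701]
reciprocity: (304539/315701) = +1·(315701/304539) since 304539 mod 4 = 3, 315701 mod 4 = 1; sign now +1
(315701/304539) = (11162/304539)   [reduce mod 304539]
11162 = 2^1·5581; (2/304539) = -1 since 304539 mod 8 = 3, so (11162/304539) = (-1)^1·(5581/304539); sign now -1
reciprocity: (5581/304539) = +1·(304539/5581) since 5581 mod 4 = 1, 304539 mod 4 = 3; sign now -1
(304539/5581) = (3165/5581)   [reduce mod 5581]
reciprocity: (3165/5581) = +1·(5581/3165) since 3165 mod 4 = 1, 5581 mod 4 = 1; sign now -1
(5581/3165) = (2416/3165)   [reduce mod 3165]
2416 = 2^4·151; (2/3165) = -1 since 3165 mod 8 = 5, so (2416/3165) = (-1)^4·(151/3165); sign now -1
reciprocity: (151/3165) = +1·(3165/151) since 151 mod 4 = 3, 3165 mod 4 = 1; sign now -1
(3165/151) = (145/151)   [reduce mod 151]
reciprocity: (145/151) = +1·(151/145) since 145 mod 4 = 1, 151 mod 4 = 3; sign now -1
(151/145) = (6/145)   [reduce mod 145]
6 = 2^1·3; (2/145) = +1 since 145 mod 8 = 1, so (6/145) = (+1)^1·(3/145); sign now -1
reciprocity: (3/145) = +1·(145/3) since 3 mod 4 = 3, 145 mod 4 = 1; sign now -1
(145/3) = (1/3)   [reduce mod 3]
(1/3) = 1; final value = sign = -1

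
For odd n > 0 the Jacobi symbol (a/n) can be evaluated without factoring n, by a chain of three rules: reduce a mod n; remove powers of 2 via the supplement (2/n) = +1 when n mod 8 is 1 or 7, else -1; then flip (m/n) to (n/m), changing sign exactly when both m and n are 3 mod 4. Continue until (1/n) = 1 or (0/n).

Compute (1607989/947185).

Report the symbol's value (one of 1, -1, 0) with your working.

(1607989/947185): 1607989 mod 947185 = 660804, so (1607989/947185) = (660804/947185)
factor out 2^2: 660804 = 2^2·165201; with 947185 mod 8 = 1, (2/947185) = +1; sign now +1; continue with (165201/947185)
flip (165201/947185) -> (947185/165201): both odd, 165201 mod 4 = 1, 947185 mod 4 = 1, so the flip contributes +1; sign now +1
(947185/165201): 947185 mod 165201 = 121180, so (947185/165201) = (121180/165201)
factor out 2^2: 121180 = 2^2·30295; with 165201 mod 8 = 1, (2/165201) = +1; sign now +1; continue with (30295/165201)
flip (30295/165201) -> (165201/30295): both odd, 30295 mod 4 = 3, 165201 mod 4 = 1, so the flip contributes +1; sign now +1
(165201/30295): 165201 mod 30295 = 13726, so (165201/30295) = (13726/30295)
factor out 2^1: 13726 = 2^1·6863; with 30295 mod 8 = 7, (2/30295) = +1; sign now +1; continue with (6863/30295)
flip (6863/30295) -> (30295/6863): both odd, 6863 mod 4 = 3, 30295 mod 4 = 3, so the flip contributes -1; sign now -1
(30295/6863): 30295 mod 6863 = 2843, so (30295/6863) = (2843/6863)
flip (2843/6863) -> (6863/2843): both odd, 2843 mod 4 = 3, 6863 mod 4 = 3, so the flip contributes -1; sign now +1
(6863/2843): 6863 mod 2843 = 1177, so (6863/2843) = (1177/2843)
flip (1177/2843) -> (2843/1177): both odd, 1177 mod 4 = 1, 2843 mod 4 = 3, so the flip contributes +1; sign now +1
(2843/1177): 2843 mod 1177 = 489, so (2843/1177) = (489/1177)
flip (489/1177) -> (1177/489): both odd, 489 mod 4 = 1, 1177 mod 4 = 1, so the flip contributes +1; sign now +1
(1177/489): 1177 mod 489 = 199, so (1177/489) = (199/489)
flip (199/489) -> (489/199): both odd, 199 mod 4 = 3, 489 mod 4 = 1, so the flip contributes +1; sign now +1
(489/199): 489 mod 199 = 91, so (489/199) = (91/199)
flip (91/199) -> (199/91): both odd, 91 mod 4 = 3, 199 mod 4 = 3, so the flip contributes -1; sign now -1
(199/91): 199 mod 91 = 17, so (199/91) = (17/91)
flip (17/91) -> (91/17): both odd, 17 mod 4 = 1, 91 mod 4 = 3, so the flip contributes +1; sign now -1
(91/17): 91 mod 17 = 6, so (91/17) = (6/17)
factor out 2^1: 6 = 2^1·3; with 17 mod 8 = 1, (2/17) = +1; sign now -1; continue with (3/17)
flip (3/17) -> (17/3): both odd, 3 mod 4 = 3, 17 mod 4 = 1, so the flip contributes +1; sign now -1
(17/3): 17 mod 3 = 2, so (17/3) = (2/3)
factor out 2^1: 2 = 2^1·1; with 3 mod 8 = 3, (2/3) = -1; sign now +1; continue with (1/3)
reached (1/3) = 1, so the symbol is +1

1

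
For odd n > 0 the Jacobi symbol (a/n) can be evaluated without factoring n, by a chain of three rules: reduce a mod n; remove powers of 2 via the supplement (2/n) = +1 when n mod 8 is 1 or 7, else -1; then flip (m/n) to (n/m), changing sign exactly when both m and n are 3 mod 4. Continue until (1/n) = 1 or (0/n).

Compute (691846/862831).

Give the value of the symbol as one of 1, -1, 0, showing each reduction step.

-1

691846 = 2^1·345923; (2/862831) = +1 since 862831 mod 8 = 7, so (691846/862831) = (+1)^1·(345923/862831); sign now +1
reciprocity: (345923/862831) = -1·(862831/345923) since 345923 mod 4 = 3, 862831 mod 4 = 3; sign now -1
(862831/345923) = (170985/345923)   [reduce mod 345923]
reciprocity: (170985/345923) = +1·(345923/170985) since 170985 mod 4 = 1, 345923 mod 4 = 3; sign now -1
(345923/170985) = (3953/170985)   [reduce mod 170985]
reciprocity: (3953/170985) = +1·(170985/3953) since 3953 mod 4 = 1, 170985 mod 4 = 1; sign now -1
(170985/3953) = (1006/3953)   [reduce mod 3953]
1006 = 2^1·503; (2/3953) = +1 since 3953 mod 8 = 1, so (1006/3953) = (+1)^1·(503/3953); sign now -1
reciprocity: (503/3953) = +1·(3953/503) since 503 mod 4 = 3, 3953 mod 4 = 1; sign now -1
(3953/503) = (432/503)   [reduce mod 503]
432 = 2^4·27; (2/503) = +1 since 503 mod 8 = 7, so (432/503) = (+1)^4·(27/503); sign now -1
reciprocity: (27/503) = -1·(503/27) since 27 mod 4 = 3, 503 mod 4 = 3; sign now +1
(503/27) = (17/27)   [reduce mod 27]
reciprocity: (17/27) = +1·(27/17) since 17 mod 4 = 1, 27 mod 4 = 3; sign now +1
(27/17) = (10/17)   [reduce mod 17]
10 = 2^1·5; (2/17) = +1 since 17 mod 8 = 1, so (10/17) = (+1)^1·(5/17); sign now +1
reciprocity: (5/17) = +1·(17/5) since 5 mod 4 = 1, 17 mod 4 = 1; sign now +1
(17/5) = (2/5)   [reduce mod 5]
2 = 2^1·1; (2/5) = -1 since 5 mod 8 = 5, so (2/5) = (-1)^1·(1/5); sign now -1
(1/5) = 1; final value = sign = -1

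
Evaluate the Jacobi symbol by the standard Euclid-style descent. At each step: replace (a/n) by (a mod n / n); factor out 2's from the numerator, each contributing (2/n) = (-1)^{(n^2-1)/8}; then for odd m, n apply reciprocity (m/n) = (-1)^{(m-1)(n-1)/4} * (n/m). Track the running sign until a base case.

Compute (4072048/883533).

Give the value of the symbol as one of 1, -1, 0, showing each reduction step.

(4072048/883533): 4072048 mod 883533 = 537916, so (4072048/883533) = (537916/883533)
factor out 2^2: 537916 = 2^2·134479; with 883533 mod 8 = 5, (2/883533) = -1; sign now +1; continue with (134479/883533)
flip (134479/883533) -> (883533/134479): both odd, 134479 mod 4 = 3, 883533 mod 4 = 1, so the flip contributes +1; sign now +1
(883533/134479): 883533 mod 134479 = 76659, so (883533/134479) = (76659/134479)
flip (76659/134479) -> (134479/76659): both odd, 76659 mod 4 = 3, 134479 mod 4 = 3, so the flip contributes -1; sign now -1
(134479/76659): 134479 mod 76659 = 57820, so (134479/76659) = (57820/76659)
factor out 2^2: 57820 = 2^2·14455; with 76659 mod 8 = 3, (2/76659) = -1; sign now -1; continue with (14455/76659)
flip (14455/76659) -> (76659/14455): both odd, 14455 mod 4 = 3, 76659 mod 4 = 3, so the flip contributes -1; sign now +1
(76659/14455): 76659 mod 14455 = 4384, so (76659/14455) = (4384/14455)
factor out 2^5: 4384 = 2^5·137; with 14455 mod 8 = 7, (2/14455) = +1; sign now +1; continue with (137/14455)
flip (137/14455) -> (14455/137): both odd, 137 mod 4 = 1, 14455 mod 4 = 3, so the flip contributes +1; sign now +1
(14455/137): 14455 mod 137 = 70, so (14455/137) = (70/137)
factor out 2^1: 70 = 2^1·35; with 137 mod 8 = 1, (2/137) = +1; sign now +1; continue with (35/137)
flip (35/137) -> (137/35): both odd, 35 mod 4 = 3, 137 mod 4 = 1, so the flip contributes +1; sign now +1
(137/35): 137 mod 35 = 32, so (137/35) = (32/35)
factor out 2^5: 32 = 2^5·1; with 35 mod 8 = 3, (2/35) = -1; sign now -1; continue with (1/35)
reached (1/35) = 1, so the symbol is -1

-1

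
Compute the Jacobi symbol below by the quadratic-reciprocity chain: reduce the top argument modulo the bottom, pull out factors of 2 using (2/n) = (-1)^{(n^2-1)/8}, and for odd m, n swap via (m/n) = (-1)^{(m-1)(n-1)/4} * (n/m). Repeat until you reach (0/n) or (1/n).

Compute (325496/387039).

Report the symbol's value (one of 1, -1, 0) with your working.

1

325496 = 2^3·40687; (2/387039) = +1 since 387039 mod 8 = 7, so (325496/387039) = (+1)^3·(40687/387039); sign now +1
reciprocity: (40687/387039) = -1·(387039/40687) since 40687 mod 4 = 3, 387039 mod 4 = 3; sign now -1
(387039/40687) = (20856/40687)   [reduce mod 40687]
20856 = 2^3·2607; (2/40687) = +1 since 40687 mod 8 = 7, so (20856/40687) = (+1)^3·(2607/40687); sign now -1
reciprocity: (2607/40687) = -1·(40687/2607) since 2607 mod 4 = 3, 40687 mod 4 = 3; sign now +1
(40687/2607) = (1582/2607)   [reduce mod 2607]
1582 = 2^1·791; (2/2607) = +1 since 2607 mod 8 = 7, so (1582/2607) = (+1)^1·(791/2607); sign now +1
reciprocity: (791/2607) = -1·(2607/791) since 791 mod 4 = 3, 2607 mod 4 = 3; sign now -1
(2607/791) = (234/791)   [reduce mod 791]
234 = 2^1·117; (2/791) = +1 since 791 mod 8 = 7, so (234/791) = (+1)^1·(117/791); sign now -1
reciprocity: (117/791) = +1·(791/117) since 117 mod 4 = 1, 791 mod 4 = 3; sign now -1
(791/117) = (89/117)   [reduce mod 117]
reciprocity: (89/117) = +1·(117/89) since 89 mod 4 = 1, 117 mod 4 = 1; sign now -1
(117/89) = (28/89)   [reduce mod 89]
28 = 2^2·7; (2/89) = +1 since 89 mod 8 = 1, so (28/89) = (+1)^2·(7/89); sign now -1
reciprocity: (7/89) = +1·(89/7) since 7 mod 4 = 3, 89 mod 4 = 1; sign now -1
(89/7) = (5/7)   [reduce mod 7]
reciprocity: (5/7) = +1·(7/5) since 5 mod 4 = 1, 7 mod 4 = 3; sign now -1
(7/5) = (2/5)   [reduce mod 5]
2 = 2^1·1; (2/5) = -1 since 5 mod 8 = 5, so (2/5) = (-1)^1·(1/5); sign now +1
(1/5) = 1; final value = sign = +1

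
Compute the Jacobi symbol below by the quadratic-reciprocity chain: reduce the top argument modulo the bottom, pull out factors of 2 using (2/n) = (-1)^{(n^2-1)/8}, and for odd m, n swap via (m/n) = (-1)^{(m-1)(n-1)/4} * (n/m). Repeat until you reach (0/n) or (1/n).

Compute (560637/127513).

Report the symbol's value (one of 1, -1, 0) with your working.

1

(560637/127513) = (50585/127513)   [reduce mod 127513]
reciprocity: (50585/127513) = +1·(127513/50585) since 50585 mod 4 = 1, 127513 mod 4 = 1; sign now +1
(127513/50585) = (26343/50585)   [reduce mod 50585]
reciprocity: (26343/50585) = +1·(50585/26343) since 26343 mod 4 = 3, 50585 mod 4 = 1; sign now +1
(50585/26343) = (24242/26343)   [reduce mod 26343]
24242 = 2^1·12121; (2/26343) = +1 since 26343 mod 8 = 7, so (24242/26343) = (+1)^1·(12121/26343); sign now +1
reciprocity: (12121/26343) = +1·(26343/12121) since 12121 mod 4 = 1, 26343 mod 4 = 3; sign now +1
(26343/12121) = (2101/12121)   [reduce mod 12121]
reciprocity: (2101/12121) = +1·(12121/2101) since 2101 mod 4 = 1, 12121 mod 4 = 1; sign now +1
(12121/2101) = (1616/2101)   [reduce mod 2101]
1616 = 2^4·101; (2/2101) = -1 since 2101 mod 8 = 5, so (1616/2101) = (-1)^4·(101/2101); sign now +1
reciprocity: (101/2101) = +1·(2101/101) since 101 mod 4 = 1, 2101 mod 4 = 1; sign now +1
(2101/101) = (81/101)   [reduce mod 101]
reciprocity: (81/101) = +1·(101/81) since 81 mod 4 = 1, 101 mod 4 = 1; sign now +1
(101/81) = (20/81)   [reduce mod 81]
20 = 2^2·5; (2/81) = +1 since 81 mod 8 = 1, so (20/81) = (+1)^2·(5/81); sign now +1
reciprocity: (5/81) = +1·(81/5) since 5 mod 4 = 1, 81 mod 4 = 1; sign now +1
(81/5) = (1/5)   [reduce mod 5]
(1/5) = 1; final value = sign = +1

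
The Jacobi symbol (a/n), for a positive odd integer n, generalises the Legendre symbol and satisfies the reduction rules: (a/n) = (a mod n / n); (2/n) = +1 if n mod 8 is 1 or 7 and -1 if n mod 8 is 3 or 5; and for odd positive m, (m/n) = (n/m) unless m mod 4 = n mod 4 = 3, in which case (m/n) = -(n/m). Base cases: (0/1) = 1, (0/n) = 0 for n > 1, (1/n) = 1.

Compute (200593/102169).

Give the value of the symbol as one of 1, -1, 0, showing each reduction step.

-1

(200593/102169) = (98424/102169)   [reduce mod 102169]
98424 = 2^3·12303; (2/102169) = +1 since 102169 mod 8 = 1, so (98424/102169) = (+1)^3·(12303/102169); sign now +1
reciprocity: (12303/102169) = +1·(102169/12303) since 12303 mod 4 = 3, 102169 mod 4 = 1; sign now +1
(102169/12303) = (3745/12303)   [reduce mod 12303]
reciprocity: (3745/12303) = +1·(12303/3745) since 3745 mod 4 = 1, 12303 mod 4 = 3; sign now +1
(12303/3745) = (1068/3745)   [reduce mod 3745]
1068 = 2^2·267; (2/3745) = +1 since 3745 mod 8 = 1, so (1068/3745) = (+1)^2·(267/3745); sign now +1
reciprocity: (267/3745) = +1·(3745/267) since 267 mod 4 = 3, 3745 mod 4 = 1; sign now +1
(3745/267) = (7/267)   [reduce mod 267]
reciprocity: (7/267) = -1·(267/7) since 7 mod 4 = 3, 267 mod 4 = 3; sign now -1
(267/7) = (1/7)   [reduce mod 7]
(1/7) = 1; final value = sign = -1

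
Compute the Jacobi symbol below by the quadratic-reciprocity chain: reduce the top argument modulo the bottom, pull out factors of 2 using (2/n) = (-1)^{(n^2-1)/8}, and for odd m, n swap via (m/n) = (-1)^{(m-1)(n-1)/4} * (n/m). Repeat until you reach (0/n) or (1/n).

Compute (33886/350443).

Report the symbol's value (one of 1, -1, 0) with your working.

-1

factor out 2^1: 33886 = 2^1·16943; with 350443 mod 8 = 3, (2/350443) = -1; sign now -1; continue with (16943/350443)
flip (16943/350443) -> (350443/16943): both odd, 16943 mod 4 = 3, 350443 mod 4 = 3, so the flip contributes -1; sign now +1
(350443/16943): 350443 mod 16943 = 11583, so (350443/16943) = (11583/16943)
flip (11583/16943) -> (16943/11583): both odd, 11583 mod 4 = 3, 16943 mod 4 = 3, so the flip contributes -1; sign now -1
(16943/11583): 16943 mod 11583 = 5360, so (16943/11583) = (5360/11583)
factor out 2^4: 5360 = 2^4·335; with 11583 mod 8 = 7, (2/11583) = +1; sign now -1; continue with (335/11583)
flip (335/11583) -> (11583/335): both odd, 335 mod 4 = 3, 11583 mod 4 = 3, so the flip contributes -1; sign now +1
(11583/335): 11583 mod 335 = 193, so (11583/335) = (193/335)
flip (193/335) -> (335/193): both odd, 193 mod 4 = 1, 335 mod 4 = 3, so the flip contributes +1; sign now +1
(335/193): 335 mod 193 = 142, so (335/193) = (142/193)
factor out 2^1: 142 = 2^1·71; with 193 mod 8 = 1, (2/193) = +1; sign now +1; continue with (71/193)
flip (71/193) -> (193/71): both odd, 71 mod 4 = 3, 193 mod 4 = 1, so the flip contributes +1; sign now +1
(193/71): 193 mod 71 = 51, so (193/71) = (51/71)
flip (51/71) -> (71/51): both odd, 51 mod 4 = 3, 71 mod 4 = 3, so the flip contributes -1; sign now -1
(71/51): 71 mod 51 = 20, so (71/51) = (20/51)
factor out 2^2: 20 = 2^2·5; with 51 mod 8 = 3, (2/51) = -1; sign now -1; continue with (5/51)
flip (5/51) -> (51/5): both odd, 5 mod 4 = 1, 51 mod 4 = 3, so the flip contributes +1; sign now -1
(51/5): 51 mod 5 = 1, so (51/5) = (1/5)
reached (1/5) = 1, so the symbol is -1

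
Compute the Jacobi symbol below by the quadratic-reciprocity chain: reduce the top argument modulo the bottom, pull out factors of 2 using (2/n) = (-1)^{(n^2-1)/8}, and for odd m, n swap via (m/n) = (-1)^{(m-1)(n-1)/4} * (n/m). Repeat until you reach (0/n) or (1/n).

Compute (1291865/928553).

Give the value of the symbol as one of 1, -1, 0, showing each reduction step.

-1

(1291865/928553): 1291865 mod 928553 = 363312, so (1291865/928553) = (363312/928553)
factor out 2^4: 363312 = 2^4·22707; with 928553 mod 8 = 1, (2/928553) = +1; sign now +1; continue with (22707/928553)
flip (22707/928553) -> (928553/22707): both odd, 22707 mod 4 = 3, 928553 mod 4 = 1, so the flip contributes +1; sign now +1
(928553/22707): 928553 mod 22707 = 20273, so (928553/22707) = (20273/22707)
flip (20273/22707) -> (22707/20273): both odd, 20273 mod 4 = 1, 22707 mod 4 = 3, so the flip contributes +1; sign now +1
(22707/20273): 22707 mod 20273 = 2434, so (22707/20273) = (2434/20273)
factor out 2^1: 2434 = 2^1·1217; with 20273 mod 8 = 1, (2/20273) = +1; sign now +1; continue with (1217/20273)
flip (1217/20273) -> (20273/1217): both odd, 1217 mod 4 = 1, 20273 mod 4 = 1, so the flip contributes +1; sign now +1
(20273/1217): 20273 mod 1217 = 801, so (20273/1217) = (801/1217)
flip (801/1217) -> (1217/801): both odd, 801 mod 4 = 1, 1217 mod 4 = 1, so the flip contributes +1; sign now +1
(1217/801): 1217 mod 801 = 416, so (1217/801) = (416/801)
factor out 2^5: 416 = 2^5·13; with 801 mod 8 = 1, (2/801) = +1; sign now +1; continue with (13/801)
flip (13/801) -> (801/13): both odd, 13 mod 4 = 1, 801 mod 4 = 1, so the flip contributes +1; sign now +1
(801/13): 801 mod 13 = 8, so (801/13) = (8/13)
factor out 2^3: 8 = 2^3·1; with 13 mod 8 = 5, (2/13) = -1; sign now -1; continue with (1/13)
reached (1/13) = 1, so the symbol is -1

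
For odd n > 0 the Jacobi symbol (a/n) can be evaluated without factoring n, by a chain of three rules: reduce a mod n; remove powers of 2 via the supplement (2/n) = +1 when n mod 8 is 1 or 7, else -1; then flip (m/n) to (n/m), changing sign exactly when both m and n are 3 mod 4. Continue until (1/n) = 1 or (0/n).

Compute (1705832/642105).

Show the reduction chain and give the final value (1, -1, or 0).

1

(1705832/642105) = (421622/642105)   [reduce mod 642105]
421622 = 2^1·210811; (2/642105) = +1 since 642105 mod 8 = 1, so (421622/642105) = (+1)^1·(210811/642105); sign now +1
reciprocity: (210811/642105) = +1·(642105/210811) since 210811 mod 4 = 3, 642105 mod 4 = 1; sign now +1
(642105/210811) = (9672/210811)   [reduce mod 210811]
9672 = 2^3·1209; (2/210811) = -1 since 210811 mod 8 = 3, so (9672/210811) = (-1)^3·(1209/210811); sign now -1
reciprocity: (1209/210811) = +1·(210811/1209) since 1209 mod 4 = 1, 210811 mod 4 = 3; sign now -1
(210811/1209) = (445/1209)   [reduce mod 1209]
reciprocity: (445/1209) = +1·(1209/445) since 445 mod 4 = 1, 1209 mod 4 = 1; sign now -1
(1209/445) = (319/445)   [reduce mod 445]
reciprocity: (319/445) = +1·(445/319) since 319 mod 4 = 3, 445 mod 4 = 1; sign now -1
(445/319) = (126/319)   [reduce mod 319]
126 = 2^1·63; (2/319) = +1 since 319 mod 8 = 7, so (126/319) = (+1)^1·(63/319); sign now -1
reciprocity: (63/319) = -1·(319/63) since 63 mod 4 = 3, 319 mod 4 = 3; sign now +1
(319/63) = (4/63)   [reduce mod 63]
4 = 2^2·1; (2/63) = +1 since 63 mod 8 = 7, so (4/63) = (+1)^2·(1/63); sign now +1
(1/63) = 1; final value = sign = +1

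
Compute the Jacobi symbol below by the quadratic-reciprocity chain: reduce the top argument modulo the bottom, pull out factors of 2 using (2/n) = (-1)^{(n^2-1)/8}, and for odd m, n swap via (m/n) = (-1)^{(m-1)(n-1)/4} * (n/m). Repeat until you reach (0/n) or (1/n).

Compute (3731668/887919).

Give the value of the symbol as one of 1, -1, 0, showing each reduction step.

-1

(3731668/887919): 3731668 mod 887919 = 179992, so (3731668/887919) = (179992/887919)
factor out 2^3: 179992 = 2^3·22499; with 887919 mod 8 = 7, (2/887919) = +1; sign now +1; continue with (22499/887919)
flip (22499/887919) -> (887919/22499): both odd, 22499 mod 4 = 3, 887919 mod 4 = 3, so the flip contributes -1; sign now -1
(887919/22499): 887919 mod 22499 = 10458, so (887919/22499) = (10458/22499)
factor out 2^1: 10458 = 2^1·5229; with 22499 mod 8 = 3, (2/22499) = -1; sign now +1; continue with (5229/22499)
flip (5229/22499) -> (22499/5229): both odd, 5229 mod 4 = 1, 22499 mod 4 = 3, so the flip contributes +1; sign now +1
(22499/5229): 22499 mod 5229 = 1583, so (22499/5229) = (1583/5229)
flip (1583/5229) -> (5229/1583): both odd, 1583 mod 4 = 3, 5229 mod 4 = 1, so the flip contributes +1; sign now +1
(5229/1583): 5229 mod 1583 = 480, so (5229/1583) = (480/1583)
factor out 2^5: 480 = 2^5·15; with 1583 mod 8 = 7, (2/1583) = +1; sign now +1; continue with (15/1583)
flip (15/1583) -> (1583/15): both odd, 15 mod 4 = 3, 1583 mod 4 = 3, so the flip contributes -1; sign now -1
(1583/15): 1583 mod 15 = 8, so (1583/15) = (8/15)
factor out 2^3: 8 = 2^3·1; with 15 mod 8 = 7, (2/15) = +1; sign now -1; continue with (1/15)
reached (1/15) = 1, so the symbol is -1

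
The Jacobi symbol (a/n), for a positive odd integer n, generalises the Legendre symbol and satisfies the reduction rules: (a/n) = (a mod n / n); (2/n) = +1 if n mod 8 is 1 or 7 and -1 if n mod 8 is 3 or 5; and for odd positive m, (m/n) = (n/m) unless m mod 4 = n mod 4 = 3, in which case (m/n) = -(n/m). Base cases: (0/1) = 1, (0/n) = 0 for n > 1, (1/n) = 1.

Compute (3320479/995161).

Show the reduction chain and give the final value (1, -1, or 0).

1

(3320479/995161): 3320479 mod 995161 = 334996, so (3320479/995161) = (334996/995161)
factor out 2^2: 334996 = 2^2·83749; with 995161 mod 8 = 1, (2/995161) = +1; sign now +1; continue with (83749/995161)
flip (83749/995161) -> (995161/83749): both odd, 83749 mod 4 = 1, 995161 mod 4 = 1, so the flip contributes +1; sign now +1
(995161/83749): 995161 mod 83749 = 73922, so (995161/83749) = (73922/83749)
factor out 2^1: 73922 = 2^1·36961; with 83749 mod 8 = 5, (2/83749) = -1; sign now -1; continue with (36961/83749)
flip (36961/83749) -> (83749/36961): both odd, 36961 mod 4 = 1, 83749 mod 4 = 1, so the flip contributes +1; sign now -1
(83749/36961): 83749 mod 36961 = 9827, so (83749/36961) = (9827/36961)
flip (9827/36961) -> (36961/9827): both odd, 9827 mod 4 = 3, 36961 mod 4 = 1, so the flip contributes +1; sign now -1
(36961/9827): 36961 mod 9827 = 7480, so (36961/9827) = (7480/9827)
factor out 2^3: 7480 = 2^3·935; with 9827 mod 8 = 3, (2/9827) = -1; sign now +1; continue with (935/9827)
flip (935/9827) -> (9827/935): both odd, 935 mod 4 = 3, 9827 mod 4 = 3, so the flip contributes -1; sign now -1
(9827/935): 9827 mod 935 = 477, so (9827/935) = (477/935)
flip (477/935) -> (935/477): both odd, 477 mod 4 = 1, 935 mod 4 = 3, so the flip contributes +1; sign now -1
(935/477): 935 mod 477 = 458, so (935/477) = (458/477)
factor out 2^1: 458 = 2^1·229; with 477 mod 8 = 5, (2/477) = -1; sign now +1; continue with (229/477)
flip (229/477) -> (477/229): both odd, 229 mod 4 = 1, 477 mod 4 = 1, so the flip contributes +1; sign now +1
(477/229): 477 mod 229 = 19, so (477/229) = (19/229)
flip (19/229) -> (229/19): both odd, 19 mod 4 = 3, 229 mod 4 = 1, so the flip contributes +1; sign now +1
(229/19): 229 mod 19 = 1, so (229/19) = (1/19)
reached (1/19) = 1, so the symbol is +1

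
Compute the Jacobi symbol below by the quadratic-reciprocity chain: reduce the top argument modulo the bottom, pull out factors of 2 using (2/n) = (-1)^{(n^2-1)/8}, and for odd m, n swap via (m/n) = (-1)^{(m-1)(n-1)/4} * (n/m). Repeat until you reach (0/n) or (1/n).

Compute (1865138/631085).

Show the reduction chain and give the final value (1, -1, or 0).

-1

(1865138/631085): 1865138 mod 631085 = 602968, so (1865138/631085) = (602968/631085)
factor out 2^3: 602968 = 2^3·75371; with 631085 mod 8 = 5, (2/631085) = -1; sign now -1; continue with (75371/631085)
flip (75371/631085) -> (631085/75371): both odd, 75371 mod 4 = 3, 631085 mod 4 = 1, so the flip contributes +1; sign now -1
(631085/75371): 631085 mod 75371 = 28117, so (631085/75371) = (28117/75371)
flip (28117/75371) -> (75371/28117): both odd, 28117 mod 4 = 1, 75371 mod 4 = 3, so the flip contributes +1; sign now -1
(75371/28117): 75371 mod 28117 = 19137, so (75371/28117) = (19137/28117)
flip (19137/28117) -> (28117/19137): both odd, 19137 mod 4 = 1, 28117 mod 4 = 1, so the flip contributes +1; sign now -1
(28117/19137): 28117 mod 19137 = 8980, so (28117/19137) = (8980/19137)
factor out 2^2: 8980 = 2^2·2245; with 19137 mod 8 = 1, (2/19137) = +1; sign now -1; continue with (2245/19137)
flip (2245/19137) -> (19137/2245): both odd, 2245 mod 4 = 1, 19137 mod 4 = 1, so the flip contributes +1; sign now -1
(19137/2245): 19137 mod 2245 = 1177, so (19137/2245) = (1177/2245)
flip (1177/2245) -> (2245/1177): both odd, 1177 mod 4 = 1, 2245 mod 4 = 1, so the flip contributes +1; sign now -1
(2245/1177): 2245 mod 1177 = 1068, so (2245/1177) = (1068/1177)
factor out 2^2: 1068 = 2^2·267; with 1177 mod 8 = 1, (2/1177) = +1; sign now -1; continue with (267/1177)
flip (267/1177) -> (1177/267): both odd, 267 mod 4 = 3, 1177 mod 4 = 1, so the flip contributes +1; sign now -1
(1177/267): 1177 mod 267 = 109, so (1177/267) = (109/267)
flip (109/267) -> (267/109): both odd, 109 mod 4 = 1, 267 mod 4 = 3, so the flip contributes +1; sign now -1
(267/109): 267 mod 109 = 49, so (267/109) = (49/109)
flip (49/109) -> (109/49): both odd, 49 mod 4 = 1, 109 mod 4 = 1, so the flip contributes +1; sign now -1
(109/49): 109 mod 49 = 11, so (109/49) = (11/49)
flip (11/49) -> (49/11): both odd, 11 mod 4 = 3, 49 mod 4 = 1, so the flip contributes +1; sign now -1
(49/11): 49 mod 11 = 5, so (49/11) = (5/11)
flip (5/11) -> (11/5): both odd, 5 mod 4 = 1, 11 mod 4 = 3, so the flip contributes +1; sign now -1
(11/5): 11 mod 5 = 1, so (11/5) = (1/5)
reached (1/5) = 1, so the symbol is -1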